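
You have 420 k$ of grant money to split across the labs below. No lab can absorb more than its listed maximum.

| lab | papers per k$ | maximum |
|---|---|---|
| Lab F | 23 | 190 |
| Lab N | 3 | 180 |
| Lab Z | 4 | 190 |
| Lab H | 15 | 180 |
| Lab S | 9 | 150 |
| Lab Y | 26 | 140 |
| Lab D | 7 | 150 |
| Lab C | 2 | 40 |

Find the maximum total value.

9360

Order the labs by papers per k$: Lab Y 26 > Lab F 23 > Lab H 15 > Lab S 9 > Lab D 7 > Lab Z 4 > Lab N 3 > Lab C 2.
Lab Y takes 140 to reach its cap of 140 → 280 left.
Give Lab F 190 to hit its cap of 190 → 90 left.
Lab H has room for 180 but only 90 remain, so it gets 90.
Total = 23×190 + 15×90 + 26×140 = 9360.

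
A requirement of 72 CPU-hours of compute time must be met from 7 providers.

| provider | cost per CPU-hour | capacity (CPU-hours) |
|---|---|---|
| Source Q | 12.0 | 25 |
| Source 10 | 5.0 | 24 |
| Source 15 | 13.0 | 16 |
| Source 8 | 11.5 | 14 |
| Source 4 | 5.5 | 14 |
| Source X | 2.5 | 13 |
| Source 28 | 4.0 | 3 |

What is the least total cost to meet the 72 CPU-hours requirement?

Fill from the cheapest provider first.
Source X (2.5): use full 13 ; 59 CPU-hours to go.
Source 28 (4.0): use full 3 ; 56 CPU-hours to go.
Take 24 from Source 10 at 5.0 ; need 32 more.
Source 4 at 5.5: take all 14 CPU-hours ; 18 still needed.
Take 14 from Source 8 at 11.5 ; need 4 more.
Source Q (12.0): take the remaining 4 ; done.
Source 15: unused.
Cost = 13×2.5 + 3×4.0 + 24×5.0 + 14×5.5 + 14×11.5 + 4×12.0 = 450.5.

450.5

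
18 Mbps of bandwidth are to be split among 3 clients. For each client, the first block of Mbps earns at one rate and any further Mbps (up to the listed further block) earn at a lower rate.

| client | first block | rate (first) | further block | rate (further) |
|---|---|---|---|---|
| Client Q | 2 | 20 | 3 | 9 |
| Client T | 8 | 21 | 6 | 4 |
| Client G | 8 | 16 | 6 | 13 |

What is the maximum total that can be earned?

Rank every tier by rate: Client T/tier1 21 > Client Q/tier1 20 > Client G/tier1 16 > Client G/tier2 13 > Client Q/tier2 9 > Client T/tier2 4.
Client T/tier1 (21): +8 — 10 left.
Client Q tier1 at 20: fill all 2 — 8 left.
Client G/tier1 (16): +8 — 0 left.
Total = 21×8 + 20×2 + 16×8 = 336.

336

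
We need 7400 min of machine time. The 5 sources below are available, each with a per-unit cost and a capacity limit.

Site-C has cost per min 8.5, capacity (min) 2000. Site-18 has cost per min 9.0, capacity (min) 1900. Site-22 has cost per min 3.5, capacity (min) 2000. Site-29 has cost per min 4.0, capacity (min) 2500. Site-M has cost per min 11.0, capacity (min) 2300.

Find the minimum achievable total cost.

Use sources in increasing cost order.
Take 2000 from Site-22 at 3.5 → need 5400 more.
Take 2500 from Site-29 at 4.0 → need 2900 more.
Site-C at 8.5: take all 2000 min → 900 still needed.
Site-18 (9.0): take the remaining 900 → done.
Site-M: unused.
Cost = 2000×3.5 + 2500×4.0 + 2000×8.5 + 900×9.0 = 42100.

42100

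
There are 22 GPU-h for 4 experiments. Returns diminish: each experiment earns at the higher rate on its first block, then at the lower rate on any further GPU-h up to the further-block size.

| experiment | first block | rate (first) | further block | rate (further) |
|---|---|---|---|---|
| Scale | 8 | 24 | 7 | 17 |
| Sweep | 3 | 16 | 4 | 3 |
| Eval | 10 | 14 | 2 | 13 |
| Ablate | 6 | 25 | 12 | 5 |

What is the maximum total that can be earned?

Rank every tier by rate: Ablate/tier1 25 > Scale/tier1 24 > Scale/tier2 17 > Sweep/tier1 16 > Eval/tier1 14 > Eval/tier2 13 > Ablate/tier2 5 > Sweep/tier2 3.
Fill Ablate tier1 block (6 at 25) ; 16 left.
Fill Scale tier1 block (8 at 24) ; 8 left.
Fill Scale tier2 block (7 at 17) ; 1 left.
1 remain; put them into Sweep tier1 at 16.
Total = 25×6 + 24×8 + 17×7 + 16×1 = 477.

477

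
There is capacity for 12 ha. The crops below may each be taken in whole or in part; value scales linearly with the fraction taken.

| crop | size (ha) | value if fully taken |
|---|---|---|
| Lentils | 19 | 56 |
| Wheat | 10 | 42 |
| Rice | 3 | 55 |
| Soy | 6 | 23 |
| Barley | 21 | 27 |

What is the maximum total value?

92.8

Rank by value-to-size ratio: Rice 55/3≈18.3, Wheat 42/10≈4.2, Soy 23/6≈3.83, Lentils 56/19≈2.95, Barley 27/21≈1.29.
Take all of Rice (3 ha, value 55) — 9 ha left.
Only 9 ha remain; take 9/10 of Wheat for value 42×9/10 = 37.8.
Total value = 92.8.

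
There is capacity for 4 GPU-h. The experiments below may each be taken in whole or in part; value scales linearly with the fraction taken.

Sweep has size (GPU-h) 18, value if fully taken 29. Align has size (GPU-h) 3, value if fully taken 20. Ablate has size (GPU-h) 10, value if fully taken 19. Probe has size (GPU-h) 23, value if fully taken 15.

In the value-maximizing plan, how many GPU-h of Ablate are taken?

Best value per unit of size first: Align 20/3≈6.67, Ablate 19/10≈1.9, Sweep 29/18≈1.61, Probe 15/23≈0.652.
Align: take in full, 3 GPU-h for value 20 — 1 left.
Only 1 GPU-h remain; take 1/10 of Ablate for value 19×1/10 = 1.9.

1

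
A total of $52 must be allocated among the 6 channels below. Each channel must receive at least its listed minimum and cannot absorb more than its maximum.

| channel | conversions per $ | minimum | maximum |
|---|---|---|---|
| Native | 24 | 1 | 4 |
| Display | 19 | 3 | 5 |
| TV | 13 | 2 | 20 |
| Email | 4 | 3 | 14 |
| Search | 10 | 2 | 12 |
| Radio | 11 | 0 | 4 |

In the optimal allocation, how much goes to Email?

7

Meeting every minimum uses 1+3+2+3+2+0 = 11 $, leaving 41.
Rank by conversions per $: Native 24 > Display 19 > TV 13 > Radio 11 > Search 10 > Email 4.
Give Native 3 more to hit its cap of 4 ; 38 left.
Display: +2 to 5 (cap) ; 36 left.
Give TV 18 more to hit its cap of 20 ; 18 left.
Give Radio 4 more to hit its cap of 4 ; 14 left.
Search takes 10 more to reach its cap of 12 ; 4 left.
Email has room for 11 more but only 4 remain, so it gets 7.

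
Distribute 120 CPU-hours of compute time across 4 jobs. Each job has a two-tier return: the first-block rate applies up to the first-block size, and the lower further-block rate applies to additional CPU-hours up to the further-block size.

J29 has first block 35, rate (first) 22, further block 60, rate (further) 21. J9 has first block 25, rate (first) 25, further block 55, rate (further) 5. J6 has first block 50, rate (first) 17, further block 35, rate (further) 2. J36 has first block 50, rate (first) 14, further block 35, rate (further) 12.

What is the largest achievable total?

2655

Rank every tier by rate: J9/first 25 > J29/first 22 > J29/second 21 > J6/first 17 > J36/first 14 > J36/second 12 > J9/second 5 > J6/second 2.
J9 first at 25: fill all 25 — 95 left.
J29/first (22): +35 — 60 left.
J29/second (21): +60 — 0 left.
Total = 25×25 + 22×35 + 21×60 = 2655.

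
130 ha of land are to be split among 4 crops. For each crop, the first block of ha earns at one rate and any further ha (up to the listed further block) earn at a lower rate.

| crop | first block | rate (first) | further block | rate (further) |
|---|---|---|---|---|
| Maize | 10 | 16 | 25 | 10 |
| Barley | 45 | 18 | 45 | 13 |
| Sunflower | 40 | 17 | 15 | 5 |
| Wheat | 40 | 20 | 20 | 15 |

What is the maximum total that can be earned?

2370

Order all 8 blocks by rate: Wheat/tier1 20 > Barley/tier1 18 > Sunflower/tier1 17 > Maize/tier1 16 > Wheat/tier2 15 > Barley/tier2 13 > Maize/tier2 10 > Sunflower/tier2 5.
Wheat tier1 at 20: fill all 40 ; 90 left.
Barley/tier1 (18): +45 ; 45 left.
Sunflower tier1 at 17: fill all 40 ; 5 left.
Maize/tier1: +5 of 10 at 16; pool empty.
Total = 20×40 + 18×45 + 17×40 + 16×5 = 2370.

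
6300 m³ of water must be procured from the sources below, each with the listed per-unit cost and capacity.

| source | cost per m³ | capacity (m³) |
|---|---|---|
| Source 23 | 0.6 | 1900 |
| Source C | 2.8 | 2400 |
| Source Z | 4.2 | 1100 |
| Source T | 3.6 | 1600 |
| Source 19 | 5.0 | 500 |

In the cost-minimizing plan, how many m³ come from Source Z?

Use sources in increasing cost order.
Source 23 at 0.6: take all 1900 m³ ; 4400 still needed.
Source C (2.8): use full 2400 ; 2000 m³ to go.
Source T at 3.6: take all 1600 m³ ; 400 still needed.
Source Z (4.2): take the remaining 400 ; done.
Source 19: unused.

400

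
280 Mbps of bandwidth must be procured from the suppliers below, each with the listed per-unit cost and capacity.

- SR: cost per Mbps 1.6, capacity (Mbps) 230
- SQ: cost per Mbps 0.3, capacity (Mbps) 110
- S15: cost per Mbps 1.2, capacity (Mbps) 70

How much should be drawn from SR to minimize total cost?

Use suppliers in increasing cost order.
SQ (0.3): use full 110 → 170 Mbps to go.
S15 at 1.2: take all 70 Mbps → 100 still needed.
Take 100 from SR at 1.6 to finish.

100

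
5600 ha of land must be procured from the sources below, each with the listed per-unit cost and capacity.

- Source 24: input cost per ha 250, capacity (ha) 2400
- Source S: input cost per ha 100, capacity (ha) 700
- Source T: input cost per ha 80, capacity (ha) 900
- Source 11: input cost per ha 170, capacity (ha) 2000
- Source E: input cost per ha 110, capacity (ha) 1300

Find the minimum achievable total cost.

Cheapest first:
Source T at 80: take all 900 ha ; 4700 still needed.
Source S at 100: take all 700 ha ; 4000 still needed.
Take 1300 from Source E at 110 ; need 2700 more.
Source 11 (170): use full 2000 ; 700 ha to go.
Source 24 (250): take the remaining 700 ; done.
Cost = 900×80 + 700×100 + 1300×110 + 2000×170 + 700×250 = 800000.

800000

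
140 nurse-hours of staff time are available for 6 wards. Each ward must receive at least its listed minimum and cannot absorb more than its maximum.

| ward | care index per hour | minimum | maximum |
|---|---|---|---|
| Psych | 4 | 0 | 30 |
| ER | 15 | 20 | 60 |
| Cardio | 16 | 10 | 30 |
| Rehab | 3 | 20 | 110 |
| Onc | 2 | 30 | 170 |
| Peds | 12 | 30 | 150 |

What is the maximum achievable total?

Meeting every minimum uses 0+20+10+20+30+30 = 110 nurse-hours, leaving 30.
Rank by care index per hour: Cardio 16 > ER 15 > Peds 12 > Psych 4 > Rehab 3 > Onc 2.
Cardio: +20 to 30 (cap) — 10 left.
ER has room for 40 more but only 10 remain, so it gets 30.
Total = 15×30 + 16×30 + 3×20 + 2×30 + 12×30 = 1410.

1410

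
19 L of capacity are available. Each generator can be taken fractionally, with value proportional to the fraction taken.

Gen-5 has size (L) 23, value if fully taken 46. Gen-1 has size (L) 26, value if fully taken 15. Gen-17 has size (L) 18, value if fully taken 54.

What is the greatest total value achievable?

56

Best value per unit of size first: Gen-17 54/18≈3, Gen-5 46/23≈2, Gen-1 15/26≈0.577.
Take all of Gen-17 (18 L, value 54) ; 1 L left.
Fill the last 1 L with part of Gen-5: 1/23 of it earns 2.
Total value = 56.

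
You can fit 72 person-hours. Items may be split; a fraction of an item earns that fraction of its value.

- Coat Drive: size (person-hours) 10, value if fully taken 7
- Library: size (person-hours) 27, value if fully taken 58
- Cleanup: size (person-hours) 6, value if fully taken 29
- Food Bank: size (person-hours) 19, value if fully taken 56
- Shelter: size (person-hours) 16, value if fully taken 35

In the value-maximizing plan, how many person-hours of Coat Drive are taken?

Sort by value density: Cleanup 29/6≈4.83, Food Bank 56/19≈2.95, Shelter 35/16≈2.19, Library 58/27≈2.15, Coat Drive 7/10≈0.7.
All 6 person-hours of Cleanup fit (value 29) — 66 remain.
Food Bank: take in full, 19 person-hours for value 56 — 47 left.
Take all of Shelter (16 person-hours, value 35) — 31 person-hours left.
All 27 person-hours of Library fit (value 58) — 4 remain.
Fill the last 4 person-hours with part of Coat Drive: 4/10 of it earns 2.8.

4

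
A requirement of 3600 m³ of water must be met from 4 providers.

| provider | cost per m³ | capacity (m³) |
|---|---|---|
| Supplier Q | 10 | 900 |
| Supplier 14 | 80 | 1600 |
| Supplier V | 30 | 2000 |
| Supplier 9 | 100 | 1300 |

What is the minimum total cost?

125000

Use providers in increasing cost order.
Supplier Q (10): use full 900 — 2700 m³ to go.
Supplier V at 30: take all 2000 m³ — 700 still needed.
Take 700 from Supplier 14 at 80 to finish.
Supplier 9: unused.
Cost = 900×10 + 2000×30 + 700×80 = 125000.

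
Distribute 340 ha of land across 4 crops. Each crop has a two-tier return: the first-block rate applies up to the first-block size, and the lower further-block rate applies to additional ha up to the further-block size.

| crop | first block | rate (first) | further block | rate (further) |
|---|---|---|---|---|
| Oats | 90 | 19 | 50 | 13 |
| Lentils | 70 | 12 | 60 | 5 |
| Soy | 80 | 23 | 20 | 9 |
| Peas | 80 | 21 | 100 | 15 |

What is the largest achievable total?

6580

Treat each block as its own option and order by rate: Soy/first 23 > Peas/first 21 > Oats/first 19 > Peas/second 15 > Oats/second 13 > Lentils/first 12 > Soy/second 9 > Lentils/second 5.
Soy first at 23: fill all 80 — 260 left.
Peas/first (21): +80 — 180 left.
Oats first at 19: fill all 90 — 90 left.
Peas/second: +90 of 100 at 15; pool empty.
Total = 23×80 + 21×80 + 19×90 + 15×90 = 6580.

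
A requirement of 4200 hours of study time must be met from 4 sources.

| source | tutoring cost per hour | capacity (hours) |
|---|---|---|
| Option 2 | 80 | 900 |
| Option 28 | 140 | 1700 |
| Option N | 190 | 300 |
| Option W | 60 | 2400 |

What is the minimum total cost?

Cheapest first:
Option W (60): use full 2400 → 1800 hours to go.
Option 2 (80): use full 900 → 900 hours to go.
Option 28 (140): take the remaining 900 → done.
Option N: unused.
Cost = 2400×60 + 900×80 + 900×140 = 342000.

342000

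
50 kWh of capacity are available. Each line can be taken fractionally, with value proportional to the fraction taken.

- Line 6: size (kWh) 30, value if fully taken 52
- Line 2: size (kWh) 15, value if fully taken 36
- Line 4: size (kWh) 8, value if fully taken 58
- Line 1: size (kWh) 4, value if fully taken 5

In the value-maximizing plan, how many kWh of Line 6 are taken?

Sort by value density: Line 4 58/8≈7.25, Line 2 36/15≈2.4, Line 6 52/30≈1.73, Line 1 5/4≈1.25.
Take all of Line 4 (8 kWh, value 58) ; 42 kWh left.
Take all of Line 2 (15 kWh, value 36) ; 27 kWh left.
27 kWh left: a 27/30 share of Line 6 gives 52×27/30 = 46.8.

27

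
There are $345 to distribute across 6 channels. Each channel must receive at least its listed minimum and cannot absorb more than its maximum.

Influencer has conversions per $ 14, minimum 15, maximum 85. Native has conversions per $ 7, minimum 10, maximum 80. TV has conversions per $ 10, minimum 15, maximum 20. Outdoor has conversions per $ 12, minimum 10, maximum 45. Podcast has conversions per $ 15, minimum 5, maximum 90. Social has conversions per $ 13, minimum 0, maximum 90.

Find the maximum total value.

Meeting every minimum uses 15+10+15+10+5+0 = 55 $, leaving 290.
Order the channels by conversions per $: Podcast 15 > Influencer 14 > Social 13 > Outdoor 12 > TV 10 > Native 7.
Give Podcast 85 more to hit its cap of 90 ; 205 left.
Influencer takes 70 more to reach its cap of 85 ; 135 left.
Social: +90 to 90 (cap) ; 45 left.
Give Outdoor 35 more to hit its cap of 45 ; 10 left.
Give TV 5 more to hit its cap of 20 ; 5 left.
Native has room for 70 more but only 5 remain, so it gets 15.
Total = 14×85 + 7×15 + 10×20 + 12×45 + 15×90 + 13×90 = 4555.

4555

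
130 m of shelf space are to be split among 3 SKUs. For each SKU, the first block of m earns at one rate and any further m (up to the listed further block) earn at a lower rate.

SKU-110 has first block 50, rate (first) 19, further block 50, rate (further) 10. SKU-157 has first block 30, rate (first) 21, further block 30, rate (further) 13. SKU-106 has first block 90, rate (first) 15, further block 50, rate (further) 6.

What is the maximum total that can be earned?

2330

Order all 6 blocks by rate: SKU-157/tier1 21 > SKU-110/tier1 19 > SKU-106/tier1 15 > SKU-157/tier2 13 > SKU-110/tier2 10 > SKU-106/tier2 6.
SKU-157/tier1 (21): +30 → 100 left.
SKU-110 tier1 at 19: fill all 50 → 50 left.
SKU-106/tier1: +50 of 90 at 15; pool empty.
Total = 21×30 + 19×50 + 15×50 = 2330.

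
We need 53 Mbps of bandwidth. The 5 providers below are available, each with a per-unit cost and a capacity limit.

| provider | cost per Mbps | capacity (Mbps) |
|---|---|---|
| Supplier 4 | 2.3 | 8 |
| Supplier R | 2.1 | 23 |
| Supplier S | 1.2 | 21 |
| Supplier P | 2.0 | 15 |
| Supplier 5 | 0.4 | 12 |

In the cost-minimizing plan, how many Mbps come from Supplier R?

5

Use providers in increasing cost order.
Supplier 5 (0.4): use full 12 → 41 Mbps to go.
Take 21 from Supplier S at 1.2 → need 20 more.
Supplier P at 2.0: take all 15 Mbps → 5 still needed.
Supplier R at 2.1: take 5 of its 23 → requirement met.
Supplier 4: unused.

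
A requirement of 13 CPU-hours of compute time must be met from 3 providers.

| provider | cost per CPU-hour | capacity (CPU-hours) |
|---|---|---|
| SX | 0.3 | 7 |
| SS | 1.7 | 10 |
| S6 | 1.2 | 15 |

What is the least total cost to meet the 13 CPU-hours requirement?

9.3

Use providers in increasing cost order.
SX at 0.3: take all 7 CPU-hours ; 6 still needed.
S6 (1.2): take the remaining 6 ; done.
SS: unused.
Cost = 7×0.3 + 6×1.2 = 9.3.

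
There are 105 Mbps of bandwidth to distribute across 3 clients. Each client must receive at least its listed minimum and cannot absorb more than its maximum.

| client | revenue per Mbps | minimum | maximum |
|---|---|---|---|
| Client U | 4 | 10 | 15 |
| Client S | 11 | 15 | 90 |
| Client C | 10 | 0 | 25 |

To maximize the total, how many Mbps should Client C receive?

5

Meeting every minimum uses 10+15+0 = 25 Mbps, leaving 80.
Rank by revenue per Mbps: Client S 11 > Client C 10 > Client U 4.
Client S: +75 to 90 (cap) → 5 left.
Client C: +5 (room for 25) → 5. Pool exhausted.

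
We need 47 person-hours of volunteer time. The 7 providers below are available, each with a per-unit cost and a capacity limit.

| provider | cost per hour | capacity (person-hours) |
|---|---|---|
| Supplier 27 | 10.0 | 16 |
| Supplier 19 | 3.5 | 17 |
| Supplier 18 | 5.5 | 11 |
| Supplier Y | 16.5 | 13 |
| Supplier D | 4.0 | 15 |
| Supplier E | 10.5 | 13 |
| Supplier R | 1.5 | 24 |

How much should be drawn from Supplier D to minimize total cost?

Use providers in increasing cost order.
Supplier R (1.5): use full 24 ; 23 person-hours to go.
Supplier 19 at 3.5: take all 17 person-hours ; 6 still needed.
Supplier D at 4.0: take 6 of its 15 ; requirement met.
Supplier 18, Supplier 27, Supplier E, Supplier Y: unused.

6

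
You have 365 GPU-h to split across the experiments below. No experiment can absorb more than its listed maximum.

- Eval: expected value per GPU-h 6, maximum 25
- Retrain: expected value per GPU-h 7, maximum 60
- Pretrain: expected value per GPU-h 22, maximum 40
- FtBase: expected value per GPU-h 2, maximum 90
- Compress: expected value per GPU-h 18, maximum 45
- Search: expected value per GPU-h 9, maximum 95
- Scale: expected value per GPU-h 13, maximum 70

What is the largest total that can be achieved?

Order the experiments by expected value per GPU-h: Pretrain 22 > Compress 18 > Scale 13 > Search 9 > Retrain 7 > Eval 6 > FtBase 2.
Give Pretrain 40 to hit its cap of 40 — 325 left.
Compress takes 45 to reach its cap of 45 — 280 left.
Scale takes 70 to reach its cap of 70 — 210 left.
Search takes 95 to reach its cap of 95 — 115 left.
Retrain: +60 to 60 (cap) — 55 left.
Eval: +25 to 25 (cap) — 30 left.
FtBase has room for 90 but only 30 remain, so it gets 30.
Total = 6×25 + 7×60 + 22×40 + 2×30 + 18×45 + 9×95 + 13×70 = 4085.

4085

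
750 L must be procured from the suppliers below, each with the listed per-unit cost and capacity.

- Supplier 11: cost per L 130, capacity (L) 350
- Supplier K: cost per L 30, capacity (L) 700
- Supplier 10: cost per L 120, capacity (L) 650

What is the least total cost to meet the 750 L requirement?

27000

Use suppliers in increasing cost order.
Supplier K at 30: take all 700 L ; 50 still needed.
Supplier 10 (120): take the remaining 50 ; done.
Supplier 11: unused.
Cost = 700×30 + 50×120 = 27000.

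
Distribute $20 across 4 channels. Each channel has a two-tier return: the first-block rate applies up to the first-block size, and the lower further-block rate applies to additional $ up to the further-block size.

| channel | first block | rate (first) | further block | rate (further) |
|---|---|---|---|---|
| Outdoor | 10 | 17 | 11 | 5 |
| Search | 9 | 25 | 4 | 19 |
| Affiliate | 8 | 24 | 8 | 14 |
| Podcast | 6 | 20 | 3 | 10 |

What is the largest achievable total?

Order all 8 blocks by rate: Search/tier1 25 > Affiliate/tier1 24 > Podcast/tier1 20 > Search/tier2 19 > Outdoor/tier1 17 > Affiliate/tier2 14 > Podcast/tier2 10 > Outdoor/tier2 5.
Fill Search tier1 block (9 at 25) → 11 left.
Fill Affiliate tier1 block (8 at 24) → 3 left.
Podcast/tier1: +3 of 6 at 20; pool empty.
Total = 25×9 + 24×8 + 20×3 = 477.

477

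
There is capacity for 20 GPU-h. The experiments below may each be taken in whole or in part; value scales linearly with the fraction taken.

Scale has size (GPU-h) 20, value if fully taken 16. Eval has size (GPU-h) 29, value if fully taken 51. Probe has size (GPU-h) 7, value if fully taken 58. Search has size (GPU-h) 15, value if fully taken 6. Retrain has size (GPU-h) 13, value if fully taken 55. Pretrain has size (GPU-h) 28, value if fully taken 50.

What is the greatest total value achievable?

113

Rank by value-to-size ratio: Probe 58/7≈8.29, Retrain 55/13≈4.23, Pretrain 50/28≈1.79, Eval 51/29≈1.76, Scale 16/20≈0.8, Search 6/15≈0.4.
Probe: take in full, 7 GPU-h for value 58 — 13 left.
Take all of Retrain (13 GPU-h, value 55) — 0 GPU-h left.
Total value = 113.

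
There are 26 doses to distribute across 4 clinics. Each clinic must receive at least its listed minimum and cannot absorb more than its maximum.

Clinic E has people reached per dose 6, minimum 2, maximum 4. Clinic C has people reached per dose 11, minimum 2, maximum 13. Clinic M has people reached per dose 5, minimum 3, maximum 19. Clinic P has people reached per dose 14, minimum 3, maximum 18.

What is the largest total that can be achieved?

Meeting every minimum uses 2+2+3+3 = 10 doses, leaving 16.
Order the clinics by people reached per dose: Clinic P 14 > Clinic C 11 > Clinic E 6 > Clinic M 5.
Clinic P: +15 to 18 (cap) ; 1 left.
Clinic C has room for 11 more but only 1 remain, so it gets 3.
Total = 6×2 + 11×3 + 5×3 + 14×18 = 312.

312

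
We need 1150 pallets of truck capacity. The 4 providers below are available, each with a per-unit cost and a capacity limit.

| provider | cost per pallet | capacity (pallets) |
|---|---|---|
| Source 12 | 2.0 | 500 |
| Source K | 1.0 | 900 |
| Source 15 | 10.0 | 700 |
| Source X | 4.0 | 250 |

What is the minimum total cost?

Fill from the cheapest provider first.
Source K at 1.0: take all 900 pallets — 250 still needed.
Source 12 (2.0): take the remaining 250 — done.
Source X, Source 15: unused.
Cost = 900×1.0 + 250×2.0 = 1400.

1400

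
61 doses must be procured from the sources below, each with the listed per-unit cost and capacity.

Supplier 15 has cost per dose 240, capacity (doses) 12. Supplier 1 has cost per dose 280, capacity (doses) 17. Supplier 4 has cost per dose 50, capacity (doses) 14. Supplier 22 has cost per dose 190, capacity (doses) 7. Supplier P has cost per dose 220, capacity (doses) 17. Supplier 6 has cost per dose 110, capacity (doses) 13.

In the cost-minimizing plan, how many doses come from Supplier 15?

10

Fill from the cheapest source first.
Take 14 from Supplier 4 at 50 ; need 47 more.
Supplier 6 (110): use full 13 ; 34 doses to go.
Supplier 22 (190): use full 7 ; 27 doses to go.
Take 17 from Supplier P at 220 ; need 10 more.
Supplier 15 at 240: take 10 of its 12 ; requirement met.
Supplier 1: unused.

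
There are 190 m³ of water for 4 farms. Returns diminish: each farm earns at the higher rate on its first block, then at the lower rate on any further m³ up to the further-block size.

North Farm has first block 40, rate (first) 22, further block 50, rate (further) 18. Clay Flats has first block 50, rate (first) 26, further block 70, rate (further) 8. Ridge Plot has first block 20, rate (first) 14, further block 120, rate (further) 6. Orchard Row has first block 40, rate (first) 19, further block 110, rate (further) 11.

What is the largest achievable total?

Treat each block as its own option and order by rate: Clay Flats/tier1 26 > North Farm/tier1 22 > Orchard Row/tier1 19 > North Farm/tier2 18 > Ridge Plot/tier1 14 > Orchard Row/tier2 11 > Clay Flats/tier2 8 > Ridge Plot/tier2 6.
Clay Flats/tier1 (26): +50 ; 140 left.
North Farm/tier1 (22): +40 ; 100 left.
Orchard Row tier1 at 19: fill all 40 ; 60 left.
Fill North Farm tier2 block (50 at 18) ; 10 left.
Ridge Plot/tier1: +10 of 20 at 14; pool empty.
Total = 26×50 + 22×40 + 19×40 + 18×50 + 14×10 = 3980.

3980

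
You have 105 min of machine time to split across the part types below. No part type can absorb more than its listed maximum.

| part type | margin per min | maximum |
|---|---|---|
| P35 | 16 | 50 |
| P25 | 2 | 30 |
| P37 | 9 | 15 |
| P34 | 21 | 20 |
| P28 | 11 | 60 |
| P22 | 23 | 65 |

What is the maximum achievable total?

Highest margin per min first: P22 23 > P34 21 > P35 16 > P28 11 > P37 9 > P25 2.
P22 takes 65 to reach its cap of 65 ; 40 left.
P34: +20 to 20 (cap) ; 20 left.
Only 20 left; P35 takes them to reach 20.
Total = 16×20 + 21×20 + 23×65 = 2235.

2235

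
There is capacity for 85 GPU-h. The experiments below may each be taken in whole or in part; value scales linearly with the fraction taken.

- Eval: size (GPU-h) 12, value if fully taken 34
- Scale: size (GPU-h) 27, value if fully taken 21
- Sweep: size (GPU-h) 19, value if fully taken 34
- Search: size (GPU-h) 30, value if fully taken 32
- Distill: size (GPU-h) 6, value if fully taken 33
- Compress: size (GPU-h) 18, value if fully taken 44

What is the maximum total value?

Rank by value-to-size ratio: Distill 33/6≈5.5, Eval 34/12≈2.83, Compress 44/18≈2.44, Sweep 34/19≈1.79, Search 32/30≈1.07, Scale 21/27≈0.778.
Distill: take in full, 6 GPU-h for value 33 → 79 left.
Eval: take in full, 12 GPU-h for value 34 → 67 left.
Take all of Compress (18 GPU-h, value 44) → 49 GPU-h left.
All 19 GPU-h of Sweep fit (value 34) → 30 remain.
All 30 GPU-h of Search fit (value 32) → 0 remain.
Total value = 177.

177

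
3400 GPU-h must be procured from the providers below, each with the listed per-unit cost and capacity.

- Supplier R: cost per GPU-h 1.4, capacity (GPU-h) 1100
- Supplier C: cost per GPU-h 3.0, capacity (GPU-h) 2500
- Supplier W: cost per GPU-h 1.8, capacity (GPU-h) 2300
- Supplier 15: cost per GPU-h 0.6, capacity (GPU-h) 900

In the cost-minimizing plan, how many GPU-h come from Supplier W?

1400

Cheapest first:
Supplier 15 at 0.6: take all 900 GPU-h → 2500 still needed.
Supplier R at 1.4: take all 1100 GPU-h → 1400 still needed.
Take 1400 from Supplier W at 1.8 to finish.
Supplier C: unused.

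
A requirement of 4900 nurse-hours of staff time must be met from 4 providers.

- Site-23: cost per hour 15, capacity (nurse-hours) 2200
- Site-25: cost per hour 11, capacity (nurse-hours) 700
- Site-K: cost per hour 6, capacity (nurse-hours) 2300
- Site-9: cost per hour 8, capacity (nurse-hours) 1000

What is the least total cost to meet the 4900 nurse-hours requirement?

43000

Use providers in increasing cost order.
Take 2300 from Site-K at 6 — need 2600 more.
Take 1000 from Site-9 at 8 — need 1600 more.
Site-25 (11): use full 700 — 900 nurse-hours to go.
Site-23 (15): take the remaining 900 — done.
Cost = 2300×6 + 1000×8 + 700×11 + 900×15 = 43000.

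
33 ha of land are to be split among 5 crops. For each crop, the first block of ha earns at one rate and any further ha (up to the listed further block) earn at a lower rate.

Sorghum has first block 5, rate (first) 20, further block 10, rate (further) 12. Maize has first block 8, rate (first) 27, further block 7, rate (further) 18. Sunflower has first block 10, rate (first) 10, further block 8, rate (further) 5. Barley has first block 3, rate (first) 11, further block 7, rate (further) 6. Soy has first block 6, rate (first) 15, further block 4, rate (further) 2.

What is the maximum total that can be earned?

616

Order all 10 blocks by rate: Maize/first 27 > Sorghum/first 20 > Maize/second 18 > Soy/first 15 > Sorghum/second 12 > Barley/first 11 > Sunflower/first 10 > Barley/second 6 > Sunflower/second 5 > Soy/second 2.
Maize first at 27: fill all 8 → 25 left.
Sorghum first at 20: fill all 5 → 20 left.
Maize second at 18: fill all 7 → 13 left.
Soy/first (15): +6 → 7 left.
Sorghum second at 12: only 7 left, fill 7.
Total = 27×8 + 20×5 + 18×7 + 15×6 + 12×7 = 616.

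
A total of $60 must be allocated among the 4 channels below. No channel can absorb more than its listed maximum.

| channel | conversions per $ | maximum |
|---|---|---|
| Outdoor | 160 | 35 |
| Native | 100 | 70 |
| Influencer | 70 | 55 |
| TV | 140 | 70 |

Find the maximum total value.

9100

Order the channels by conversions per $: Outdoor 160 > TV 140 > Native 100 > Influencer 70.
Outdoor: +35 to 35 (cap) → 25 left.
Only 25 left; TV takes them to reach 25.
Total = 160×35 + 140×25 = 9100.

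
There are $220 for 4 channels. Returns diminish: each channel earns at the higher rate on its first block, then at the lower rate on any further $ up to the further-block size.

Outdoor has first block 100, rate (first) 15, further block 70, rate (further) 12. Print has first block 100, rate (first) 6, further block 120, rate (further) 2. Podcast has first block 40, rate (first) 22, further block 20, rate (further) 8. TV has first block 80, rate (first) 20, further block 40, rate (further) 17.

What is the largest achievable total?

Order all 8 blocks by rate: Podcast/T1 22 > TV/T1 20 > TV/T2 17 > Outdoor/T1 15 > Outdoor/T2 12 > Podcast/T2 8 > Print/T1 6 > Print/T2 2.
Podcast T1 at 22: fill all 40 → 180 left.
Fill TV T1 block (80 at 20) → 100 left.
Fill TV T2 block (40 at 17) → 60 left.
60 remain; put them into Outdoor T1 at 15.
Total = 22×40 + 20×80 + 17×40 + 15×60 = 4060.

4060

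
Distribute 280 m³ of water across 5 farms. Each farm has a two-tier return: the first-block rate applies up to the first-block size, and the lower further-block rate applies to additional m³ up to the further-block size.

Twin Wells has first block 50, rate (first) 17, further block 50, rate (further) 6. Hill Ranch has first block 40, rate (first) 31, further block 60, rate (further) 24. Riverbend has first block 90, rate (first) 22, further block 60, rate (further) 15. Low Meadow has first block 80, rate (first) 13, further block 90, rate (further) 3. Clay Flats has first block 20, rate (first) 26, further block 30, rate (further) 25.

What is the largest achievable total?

6610

Order all 10 blocks by rate: Hill Ranch/tier1 31 > Clay Flats/tier1 26 > Clay Flats/tier2 25 > Hill Ranch/tier2 24 > Riverbend/tier1 22 > Twin Wells/tier1 17 > Riverbend/tier2 15 > Low Meadow/tier1 13 > Twin Wells/tier2 6 > Low Meadow/tier2 3.
Fill Hill Ranch tier1 block (40 at 31) ; 240 left.
Clay Flats tier1 at 26: fill all 20 ; 220 left.
Clay Flats/tier2 (25): +30 ; 190 left.
Hill Ranch tier2 at 24: fill all 60 ; 130 left.
Riverbend tier1 at 22: fill all 90 ; 40 left.
Twin Wells tier1 at 17: only 40 left, fill 40.
Total = 31×40 + 26×20 + 25×30 + 24×60 + 22×90 + 17×40 = 6610.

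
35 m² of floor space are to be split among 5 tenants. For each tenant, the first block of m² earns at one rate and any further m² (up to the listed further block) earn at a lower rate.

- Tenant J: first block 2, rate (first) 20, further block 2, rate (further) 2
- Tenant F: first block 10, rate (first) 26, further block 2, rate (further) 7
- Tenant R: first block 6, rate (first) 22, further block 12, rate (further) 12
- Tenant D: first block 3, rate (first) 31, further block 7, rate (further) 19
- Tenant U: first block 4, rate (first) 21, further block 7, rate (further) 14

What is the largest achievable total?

784

Order all 10 blocks by rate: Tenant D/first 31 > Tenant F/first 26 > Tenant R/first 22 > Tenant U/first 21 > Tenant J/first 20 > Tenant D/second 19 > Tenant U/second 14 > Tenant R/second 12 > Tenant F/second 7 > Tenant J/second 2.
Tenant D/first (31): +3 — 32 left.
Fill Tenant F first block (10 at 26) — 22 left.
Fill Tenant R first block (6 at 22) — 16 left.
Tenant U/first (21): +4 — 12 left.
Tenant J first at 20: fill all 2 — 10 left.
Tenant D second at 19: fill all 7 — 3 left.
3 remain; put them into Tenant U second at 14.
Total = 31×3 + 26×10 + 22×6 + 21×4 + 20×2 + 19×7 + 14×3 = 784.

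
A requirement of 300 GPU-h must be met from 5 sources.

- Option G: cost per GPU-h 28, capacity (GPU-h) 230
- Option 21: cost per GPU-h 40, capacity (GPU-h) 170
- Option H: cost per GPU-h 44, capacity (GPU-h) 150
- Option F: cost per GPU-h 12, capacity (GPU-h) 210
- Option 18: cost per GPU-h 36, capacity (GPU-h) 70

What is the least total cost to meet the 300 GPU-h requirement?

5040

Use sources in increasing cost order.
Option F (12): use full 210 ; 90 GPU-h to go.
Option G (28): take the remaining 90 ; done.
Option 18, Option 21, Option H: unused.
Cost = 210×12 + 90×28 = 5040.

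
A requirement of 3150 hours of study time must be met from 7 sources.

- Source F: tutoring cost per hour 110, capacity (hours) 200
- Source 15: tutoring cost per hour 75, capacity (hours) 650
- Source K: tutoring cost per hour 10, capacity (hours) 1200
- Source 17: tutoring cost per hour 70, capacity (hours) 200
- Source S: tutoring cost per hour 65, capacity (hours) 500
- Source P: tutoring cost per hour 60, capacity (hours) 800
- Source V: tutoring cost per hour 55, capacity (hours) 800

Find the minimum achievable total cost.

Cheapest first:
Source K (10): use full 1200 → 1950 hours to go.
Take 800 from Source V at 55 → need 1150 more.
Source P at 60: take all 800 hours → 350 still needed.
Source S (65): take the remaining 350 → done.
Source 17, Source 15, Source F: unused.
Cost = 1200×10 + 800×55 + 800×60 + 350×65 = 126750.

126750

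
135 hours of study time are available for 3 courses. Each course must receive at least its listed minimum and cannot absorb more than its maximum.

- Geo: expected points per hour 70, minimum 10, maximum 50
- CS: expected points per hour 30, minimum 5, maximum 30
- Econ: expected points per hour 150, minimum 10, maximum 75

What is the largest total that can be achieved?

15050

Meeting every minimum uses 10+5+10 = 25 hours, leaving 110.
Order the courses by expected points per hour: Econ 150 > Geo 70 > CS 30.
Give Econ 65 more to hit its cap of 75 ; 45 left.
Geo takes 40 more to reach its cap of 50 ; 5 left.
Only 5 left; CS takes them to reach 10.
Total = 70×50 + 30×10 + 150×75 = 15050.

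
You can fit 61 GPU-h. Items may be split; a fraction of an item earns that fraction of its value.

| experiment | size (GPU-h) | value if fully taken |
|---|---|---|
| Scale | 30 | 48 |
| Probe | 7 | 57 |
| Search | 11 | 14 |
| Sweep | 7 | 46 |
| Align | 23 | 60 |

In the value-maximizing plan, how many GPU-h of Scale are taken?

24

Sort by value density: Probe 57/7≈8.14, Sweep 46/7≈6.57, Align 60/23≈2.61, Scale 48/30≈1.6, Search 14/11≈1.27.
All 7 GPU-h of Probe fit (value 57) ; 54 remain.
Sweep: take in full, 7 GPU-h for value 46 ; 47 left.
All 23 GPU-h of Align fit (value 60) ; 24 remain.
24 GPU-h left: a 24/30 share of Scale gives 48×24/30 = 38.4.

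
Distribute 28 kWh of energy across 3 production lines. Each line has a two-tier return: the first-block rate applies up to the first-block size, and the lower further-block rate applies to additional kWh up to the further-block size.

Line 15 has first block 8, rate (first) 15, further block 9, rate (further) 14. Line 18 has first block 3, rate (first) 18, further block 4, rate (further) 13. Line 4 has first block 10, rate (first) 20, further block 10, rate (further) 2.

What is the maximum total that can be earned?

472

Treat each block as its own option and order by rate: Line 4/T1 20 > Line 18/T1 18 > Line 15/T1 15 > Line 15/T2 14 > Line 18/T2 13 > Line 4/T2 2.
Fill Line 4 T1 block (10 at 20) — 18 left.
Line 18 T1 at 18: fill all 3 — 15 left.
Line 15 T1 at 15: fill all 8 — 7 left.
Line 15/T2: +7 of 9 at 14; pool empty.
Total = 20×10 + 18×3 + 15×8 + 14×7 = 472.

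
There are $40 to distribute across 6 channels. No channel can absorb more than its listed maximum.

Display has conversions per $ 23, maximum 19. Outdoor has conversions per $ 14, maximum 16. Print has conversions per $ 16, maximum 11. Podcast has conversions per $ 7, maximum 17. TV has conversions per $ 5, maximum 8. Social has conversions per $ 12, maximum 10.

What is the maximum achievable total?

Order the channels by conversions per $: Display 23 > Print 16 > Outdoor 14 > Social 12 > Podcast 7 > TV 5.
Display: +19 to 19 (cap) ; 21 left.
Print: +11 to 11 (cap) ; 10 left.
Outdoor has room for 16 but only 10 remain, so it gets 10.
Total = 23×19 + 14×10 + 16×11 = 753.

753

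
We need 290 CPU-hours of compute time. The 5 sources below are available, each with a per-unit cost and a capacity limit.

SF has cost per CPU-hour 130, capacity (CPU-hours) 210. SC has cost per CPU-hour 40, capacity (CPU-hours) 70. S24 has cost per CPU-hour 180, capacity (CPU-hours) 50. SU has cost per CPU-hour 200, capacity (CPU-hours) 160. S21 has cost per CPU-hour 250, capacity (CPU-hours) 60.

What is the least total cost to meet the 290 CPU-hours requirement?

31900

Cheapest first:
SC at 40: take all 70 CPU-hours — 220 still needed.
SF at 130: take all 210 CPU-hours — 10 still needed.
S24 at 180: take 10 of its 50 — requirement met.
SU, S21: unused.
Cost = 70×40 + 210×130 + 10×180 = 31900.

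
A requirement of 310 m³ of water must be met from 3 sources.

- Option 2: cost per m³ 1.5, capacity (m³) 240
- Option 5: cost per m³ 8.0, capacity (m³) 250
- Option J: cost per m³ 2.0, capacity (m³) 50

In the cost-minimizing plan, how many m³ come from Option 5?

20

Fill from the cheapest source first.
Option 2 (1.5): use full 240 → 70 m³ to go.
Take 50 from Option J at 2.0 → need 20 more.
Take 20 from Option 5 at 8.0 to finish.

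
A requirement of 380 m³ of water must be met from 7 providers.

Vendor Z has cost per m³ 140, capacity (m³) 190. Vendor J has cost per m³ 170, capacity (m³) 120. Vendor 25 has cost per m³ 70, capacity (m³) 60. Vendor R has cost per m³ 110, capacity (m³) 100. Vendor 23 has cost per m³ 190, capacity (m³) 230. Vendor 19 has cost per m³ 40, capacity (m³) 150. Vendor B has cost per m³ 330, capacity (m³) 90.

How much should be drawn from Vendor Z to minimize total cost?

Cheapest first:
Vendor 19 (40): use full 150 ; 230 m³ to go.
Take 60 from Vendor 25 at 70 ; need 170 more.
Vendor R (110): use full 100 ; 70 m³ to go.
Vendor Z at 140: take 70 of its 190 ; requirement met.
Vendor J, Vendor 23, Vendor B: unused.

70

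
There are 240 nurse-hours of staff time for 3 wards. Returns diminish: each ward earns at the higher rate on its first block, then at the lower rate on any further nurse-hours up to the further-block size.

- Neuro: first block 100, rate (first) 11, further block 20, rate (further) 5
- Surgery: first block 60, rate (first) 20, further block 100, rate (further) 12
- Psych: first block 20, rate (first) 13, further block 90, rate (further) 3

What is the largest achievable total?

3320

Rank every tier by rate: Surgery/T1 20 > Psych/T1 13 > Surgery/T2 12 > Neuro/T1 11 > Neuro/T2 5 > Psych/T2 3.
Fill Surgery T1 block (60 at 20) — 180 left.
Fill Psych T1 block (20 at 13) — 160 left.
Fill Surgery T2 block (100 at 12) — 60 left.
60 remain; put them into Neuro T1 at 11.
Total = 20×60 + 13×20 + 12×100 + 11×60 = 3320.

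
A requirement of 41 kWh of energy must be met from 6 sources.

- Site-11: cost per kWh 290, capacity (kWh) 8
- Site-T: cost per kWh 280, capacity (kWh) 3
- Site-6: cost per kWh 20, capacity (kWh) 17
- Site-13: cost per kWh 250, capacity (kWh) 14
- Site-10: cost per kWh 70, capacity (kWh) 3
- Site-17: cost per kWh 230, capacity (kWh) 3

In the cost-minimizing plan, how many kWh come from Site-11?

1

Cheapest first:
Site-6 at 20: take all 17 kWh ; 24 still needed.
Take 3 from Site-10 at 70 ; need 21 more.
Take 3 from Site-17 at 230 ; need 18 more.
Take 14 from Site-13 at 250 ; need 4 more.
Take 3 from Site-T at 280 ; need 1 more.
Site-11 (290): take the remaining 1 ; done.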